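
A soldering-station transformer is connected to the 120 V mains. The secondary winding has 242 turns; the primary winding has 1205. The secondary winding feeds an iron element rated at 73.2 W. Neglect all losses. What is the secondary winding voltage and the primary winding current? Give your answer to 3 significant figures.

V_s = V_p × N_s/N_p = 120 × 242/1205 = 24.100 V.
I_s = P/V_s = 73.2/24.100 = 3.0374 A.
I_p = I_s × N_s/N_p = 3.0374 × 242/1205 = 0.610 A.

V_s ≈ 24.1 V, I_p ≈ 0.610 A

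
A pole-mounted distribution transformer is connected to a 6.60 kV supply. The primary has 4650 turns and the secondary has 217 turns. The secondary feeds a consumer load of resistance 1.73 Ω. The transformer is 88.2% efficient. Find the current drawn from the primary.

V_s = 6600 × 217/4650 = 308.00 V.
I_s = V_s/R = 308.00/1.73 = 178.03 A.
P_out = V_s I_s = 308.00 × 178.03 = 54835 W.
P_in = P_out/η = 54835/0.882 = 62171 W.
I_p = P_in/V_p = 62171/6600 = 9.42 A.

I_p ≈ 9.42 A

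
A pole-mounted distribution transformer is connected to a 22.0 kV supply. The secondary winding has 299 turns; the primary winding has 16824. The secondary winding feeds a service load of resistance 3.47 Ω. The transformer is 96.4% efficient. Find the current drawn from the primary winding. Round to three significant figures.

V_s = 22000 × 299/16824 = 390.99 V.
I_s = V_s/R = 390.99/3.47 = 112.68 A.
P_out = V_s I_s = 390.99 × 112.68 = 44055 W.
P_in = P_out/η = 44055/0.964 = 45701 W.
I_p = P_in/V_p = 45701/22000 = 2.08 A.

I_p ≈ 2.08 A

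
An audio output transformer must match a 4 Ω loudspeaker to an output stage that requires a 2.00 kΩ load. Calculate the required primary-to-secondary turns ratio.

N_p/N_s ≈ 22.4

Z_p/Z_s = (N_p/N_s)², so N_p/N_s = √(2000/4) = √500 = 22.4.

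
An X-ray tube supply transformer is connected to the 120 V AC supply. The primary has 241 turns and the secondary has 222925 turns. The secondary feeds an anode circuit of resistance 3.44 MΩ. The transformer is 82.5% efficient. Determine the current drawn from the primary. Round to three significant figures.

I_p ≈ 36.2 A

V_s = 120 × 222925/241 = 111000 V.
I_s = V_s/R = 111000/(3.44×10^6) = 0.032267 A.
P_out = V_s I_s = 111000 × 0.032267 = 3581.7 W.
P_in = P_out/η = 3581.7/0.825 = 4341.4 W.
I_p = P_in/V_p = 4341.4/120 = 36.2 A.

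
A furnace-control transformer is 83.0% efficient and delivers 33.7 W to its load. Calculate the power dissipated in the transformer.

P_loss ≈ 6.90 W

P_in = P_out/η = 33.7/0.830 = 40.6024 W.
P_loss = P_in − P_out = 40.6024 − 33.7 = 6.90 W.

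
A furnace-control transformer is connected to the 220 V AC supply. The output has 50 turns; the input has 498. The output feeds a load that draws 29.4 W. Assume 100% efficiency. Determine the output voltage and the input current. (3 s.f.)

V_out ≈ 22.1 V, I_in ≈ 0.134 A

V_out = V_in × N_out/N_in = 220 × 50/498 = 22.088 V.
I_out = P/V_out = 29.4/22.088 = 1.3310 A.
I_in = I_out × N_out/N_in = 1.3310 × 50/498 = 0.134 A.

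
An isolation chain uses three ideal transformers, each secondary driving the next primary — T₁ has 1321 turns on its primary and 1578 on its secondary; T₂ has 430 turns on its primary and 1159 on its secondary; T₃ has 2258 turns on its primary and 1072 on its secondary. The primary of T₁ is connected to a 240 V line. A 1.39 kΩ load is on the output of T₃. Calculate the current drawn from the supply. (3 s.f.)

Secondary of T₁: V = 240.00 × 1578/1321 = 286.69 V.
Secondary of T₂: V = 286.69 × 1159/430 = 772.73 V.
Secondary of T₃: V = 772.73 × 1072/2258 = 366.86 V.
I_load = 366.86/1390 = 0.26393 A, so P_out = 366.86 × 0.26393 = 96.825 W.
All ideal ⇒ P_in = P_out, so I_supply = 96.825/240 = 0.403 A.

I_supply ≈ 0.403 A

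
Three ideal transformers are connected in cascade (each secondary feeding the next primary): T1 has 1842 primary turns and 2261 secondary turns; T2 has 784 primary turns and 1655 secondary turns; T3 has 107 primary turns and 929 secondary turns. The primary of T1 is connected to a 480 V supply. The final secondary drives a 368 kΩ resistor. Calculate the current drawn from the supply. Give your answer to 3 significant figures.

I_supply ≈ 0.660 A

Secondary of T1: V = 480.00 × 2261/1842 = 589.19 V.
Secondary of T2: V = 589.19 × 1655/784 = 1243.8 V.
Secondary of T3: V = 1243.8 × 929/107 = 10799 V.
I_load = 10799/368000 = 0.029344 A, so P_out = 10799 × 0.029344 = 316.87 W.
All ideal ⇒ P_in = P_out, so I_supply = 316.87/480 = 0.660 A.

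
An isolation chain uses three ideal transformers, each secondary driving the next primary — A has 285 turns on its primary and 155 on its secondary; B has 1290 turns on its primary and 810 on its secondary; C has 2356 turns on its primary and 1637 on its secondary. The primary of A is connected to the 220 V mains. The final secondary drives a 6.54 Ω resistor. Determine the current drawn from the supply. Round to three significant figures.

I_supply ≈ 1.89 A

Secondary of A: V = 220.00 × 155/285 = 119.65 V.
Secondary of B: V = 119.65 × 810/1290 = 75.129 V.
Secondary of C: V = 75.129 × 1637/2356 = 52.201 V.
I_load = 52.201/6.54 = 7.9818 A, so P_out = 52.201 × 7.9818 = 416.66 W.
All ideal ⇒ P_in = P_out, so I_supply = 416.66/220 = 1.89 A.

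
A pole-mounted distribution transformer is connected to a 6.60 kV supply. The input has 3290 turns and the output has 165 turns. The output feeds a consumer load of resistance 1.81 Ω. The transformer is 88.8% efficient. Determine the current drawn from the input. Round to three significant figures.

V_out = 6600 × 165/3290 = 331.00 V.
I_out = V_out/R = 331.00/1.81 = 182.87 A.
P_out = V_out I_out = 331.00 × 182.87 = 60532 W.
P_in = P_out/η = 60532/0.888 = 68167 W.
I_in = P_in/V_in = 68167/6600 = 10.3 A.

I_in ≈ 10.3 A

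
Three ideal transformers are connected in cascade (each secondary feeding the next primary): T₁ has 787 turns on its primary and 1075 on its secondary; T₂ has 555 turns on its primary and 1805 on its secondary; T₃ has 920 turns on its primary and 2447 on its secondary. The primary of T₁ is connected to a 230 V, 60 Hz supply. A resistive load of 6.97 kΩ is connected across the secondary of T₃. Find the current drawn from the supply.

I_supply ≈ 4.61 A

After T₁: V = 230.00 × 1075/787 = 314.17 V.
After T₂: V = 314.17 × 1805/555 = 1021.8 V.
After T₃: V = 1021.8 × 2447/920 = 2717.6 V.
I_load = 2717.6/6970 = 0.38991 A, so P_out = 2717.6 × 0.38991 = 1059.6 W.
All ideal ⇒ P_in = P_out, so I_supply = 1059.6/230 = 4.61 A.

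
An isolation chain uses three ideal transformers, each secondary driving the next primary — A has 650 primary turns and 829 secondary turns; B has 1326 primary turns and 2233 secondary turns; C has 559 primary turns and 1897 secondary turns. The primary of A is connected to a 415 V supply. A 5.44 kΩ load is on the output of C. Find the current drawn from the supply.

After A: V = 415.00 × 829/650 = 529.28 V.
After B: V = 529.28 × 2233/1326 = 891.32 V.
After C: V = 891.32 × 1897/559 = 3024.8 V.
I_load = 3024.8/5440 = 0.55602 A, so P_out = 3024.8 × 0.55602 = 1681.8 W.
All ideal ⇒ P_in = P_out, so I_supply = 1681.8/415 = 4.05 A.

I_supply ≈ 4.05 A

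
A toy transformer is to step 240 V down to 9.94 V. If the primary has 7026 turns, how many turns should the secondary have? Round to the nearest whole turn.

N_s/N_p = V_s/V_p, so N_s = 7026 × 9.94/240 = 291.0 ≈ 291 turns.

N_s = 291 turns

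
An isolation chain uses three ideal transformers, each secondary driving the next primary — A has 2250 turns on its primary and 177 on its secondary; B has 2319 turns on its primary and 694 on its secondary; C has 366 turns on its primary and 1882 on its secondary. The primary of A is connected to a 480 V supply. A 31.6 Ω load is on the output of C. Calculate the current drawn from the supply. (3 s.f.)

After A: V = 480.00 × 177/2250 = 37.760 V.
After B: V = 37.760 × 694/2319 = 11.300 V.
After C: V = 11.300 × 1882/366 = 58.107 V.
I_load = 58.107/31.6 = 1.8388 A, so P_out = 58.107 × 1.8388 = 106.85 W.
All ideal ⇒ P_in = P_out, so I_supply = 106.85/480 = 0.223 A.

I_supply ≈ 0.223 A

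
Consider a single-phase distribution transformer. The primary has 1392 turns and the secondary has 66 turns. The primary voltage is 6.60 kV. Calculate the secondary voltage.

V_s ≈ 313 V

V_s/V_p = N_s/N_p, so V_s = 6600 × 66/1392 = 313 V.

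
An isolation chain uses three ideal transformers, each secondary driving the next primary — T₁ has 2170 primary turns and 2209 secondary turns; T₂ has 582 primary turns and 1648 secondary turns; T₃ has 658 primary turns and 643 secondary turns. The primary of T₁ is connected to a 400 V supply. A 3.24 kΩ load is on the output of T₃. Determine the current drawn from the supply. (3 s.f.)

I_supply ≈ 0.980 A

Secondary of T₁: V = 400.00 × 2209/2170 = 407.19 V.
Secondary of T₂: V = 407.19 × 1648/582 = 1153.0 V.
Secondary of T₃: V = 1153.0 × 643/658 = 1126.7 V.
I_load = 1126.7/3240 = 0.34775 A, so P_out = 1126.7 × 0.34775 = 391.82 W.
All ideal ⇒ P_in = P_out, so I_supply = 391.82/400 = 0.980 A.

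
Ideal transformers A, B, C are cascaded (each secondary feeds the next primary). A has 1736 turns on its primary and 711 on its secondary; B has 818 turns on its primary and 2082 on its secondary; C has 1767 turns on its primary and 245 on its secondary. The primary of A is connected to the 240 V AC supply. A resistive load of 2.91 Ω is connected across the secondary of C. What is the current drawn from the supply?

I_supply ≈ 1.72 A

Secondary of A: V = 240.00 × 711/1736 = 98.295 V.
Secondary of B: V = 98.295 × 2082/818 = 250.18 V.
Secondary of C: V = 250.18 × 245/1767 = 34.689 V.
I_load = 34.689/2.91 = 11.921 A, so P_out = 34.689 × 11.921 = 413.51 W.
All ideal ⇒ P_in = P_out, so I_supply = 413.51/240 = 1.72 A.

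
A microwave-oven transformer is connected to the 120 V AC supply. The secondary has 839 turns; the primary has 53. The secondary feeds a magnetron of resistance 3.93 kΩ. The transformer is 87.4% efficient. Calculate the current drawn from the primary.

I_p ≈ 8.75 A

V_s = 120 × 839/53 = 1899.6 V.
I_s = V_s/R = 1899.6/3930 = 0.48336 A.
P_out = V_s I_s = 1899.6 × 0.48336 = 918.21 W.
P_in = P_out/η = 918.21/0.874 = 1050.6 W.
I_p = P_in/V_p = 1050.6/120 = 8.75 A.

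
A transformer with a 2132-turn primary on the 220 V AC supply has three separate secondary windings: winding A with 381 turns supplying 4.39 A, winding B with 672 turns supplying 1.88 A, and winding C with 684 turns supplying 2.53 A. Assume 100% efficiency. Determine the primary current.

V_A = 220 × 381/2132 = 39.315 V; V_B = 220 × 672/2132 = 69.343 V; V_C = 220 × 684/2132 = 70.582 V.
P_out = V_A I_A + V_B I_B + V_C I_C = 39.315×4.39 + 69.343×1.88 + 70.582×2.53 = 172.59 + 130.37 + 178.57 = 481.53 W.
Ideal ⇒ P_in = P_out, so I_p = P_out/V_p = 481.53/220 = 2.19 A.

I_p ≈ 2.19 A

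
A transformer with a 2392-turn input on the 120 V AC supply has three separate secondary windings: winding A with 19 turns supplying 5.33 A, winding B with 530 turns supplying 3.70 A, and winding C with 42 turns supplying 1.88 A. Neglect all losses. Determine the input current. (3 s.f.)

I_in ≈ 0.895 A

V_A = 120 × 19/2392 = 0.95318 V; V_B = 120 × 530/2392 = 26.589 V; V_C = 120 × 42/2392 = 2.1070 V.
P_out = V_A I_A + V_B I_B + V_C I_C = 0.95318×5.33 + 26.589×3.70 + 2.1070×1.88 = 5.0804 + 98.378 + 3.9612 = 107.42 W.
Ideal ⇒ P_in = P_out, so I_in = P_out/V_in = 107.42/120 = 0.895 A.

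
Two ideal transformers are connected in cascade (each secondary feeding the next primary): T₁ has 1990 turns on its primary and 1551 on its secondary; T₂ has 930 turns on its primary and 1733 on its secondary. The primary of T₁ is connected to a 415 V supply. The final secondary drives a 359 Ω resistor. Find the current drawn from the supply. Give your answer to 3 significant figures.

I_supply ≈ 2.44 A

Secondary of T₁: V = 415.00 × 1551/1990 = 323.45 V.
Secondary of T₂: V = 323.45 × 1733/930 = 602.73 V.
I_load = 602.73/359 = 1.6789 A, so P_out = 602.73 × 1.6789 = 1011.9 W.
All ideal ⇒ P_in = P_out, so I_supply = 1011.9/415 = 2.44 A.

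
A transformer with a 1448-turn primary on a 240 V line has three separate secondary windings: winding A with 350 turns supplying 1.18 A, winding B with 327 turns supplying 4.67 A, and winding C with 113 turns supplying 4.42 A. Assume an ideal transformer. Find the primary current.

V_A = 240 × 350/1448 = 58.011 V; V_B = 240 × 327/1448 = 54.199 V; V_C = 240 × 113/1448 = 18.729 V.
P_out = V_A I_A + V_B I_B + V_C I_C = 58.011×1.18 + 54.199×4.67 + 18.729×4.42 = 68.453 + 253.11 + 82.783 = 404.35 W.
Ideal ⇒ P_in = P_out, so I_p = P_out/V_p = 404.35/240 = 1.68 A.

I_p ≈ 1.68 A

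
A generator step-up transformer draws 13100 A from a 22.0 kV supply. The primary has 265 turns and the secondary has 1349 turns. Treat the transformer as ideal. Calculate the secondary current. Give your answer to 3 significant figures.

I_s/I_p = N_p/N_s, so I_s = 13100 × 265/1349 = 2570 A.

I_s ≈ 2570 A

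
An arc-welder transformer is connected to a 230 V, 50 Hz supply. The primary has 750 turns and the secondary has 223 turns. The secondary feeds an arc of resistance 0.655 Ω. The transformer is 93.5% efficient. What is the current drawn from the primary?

I_p ≈ 33.2 A

V_s = 230 × 223/750 = 68.387 V.
I_s = V_s/R = 68.387/0.655 = 104.41 A.
P_out = V_s I_s = 68.387 × 104.41 = 7140.1 W.
P_in = P_out/η = 7140.1/0.935 = 7636.4 W.
I_p = P_in/V_p = 7636.4/230 = 33.2 A.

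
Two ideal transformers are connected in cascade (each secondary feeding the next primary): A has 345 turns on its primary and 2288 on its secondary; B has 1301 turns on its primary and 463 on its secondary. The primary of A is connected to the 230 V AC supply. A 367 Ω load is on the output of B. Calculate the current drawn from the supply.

Secondary of A: V = 230.00 × 2288/345 = 1525.3 V.
Secondary of B: V = 1525.3 × 463/1301 = 542.84 V.
I_load = 542.84/367 = 1.4791 A, so P_out = 542.84 × 1.4791 = 802.92 W.
All ideal ⇒ P_in = P_out, so I_supply = 802.92/230 = 3.49 A.

I_supply ≈ 3.49 A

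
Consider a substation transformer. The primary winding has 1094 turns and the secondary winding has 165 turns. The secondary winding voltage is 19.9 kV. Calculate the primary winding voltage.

V_p ≈ 132000 V

V_p/V_s = N_p/N_s, so V_p = 19900 × 1094/165 = 132000 V.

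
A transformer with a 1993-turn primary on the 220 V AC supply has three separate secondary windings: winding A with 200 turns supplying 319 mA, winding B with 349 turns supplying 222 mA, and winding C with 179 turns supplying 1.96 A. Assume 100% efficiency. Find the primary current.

I_p ≈ 0.247 A

V_A = 220 × 200/1993 = 22.077 V; V_B = 220 × 349/1993 = 38.525 V; V_C = 220 × 179/1993 = 19.759 V.
P_out = V_A I_A + V_B I_B + V_C I_C = 22.077×0.319 + 38.525×0.222 + 19.759×1.96 = 7.0426 + 8.5525 + 38.728 = 54.323 W.
Ideal ⇒ P_in = P_out, so I_p = P_out/V_p = 54.323/220 = 0.247 A.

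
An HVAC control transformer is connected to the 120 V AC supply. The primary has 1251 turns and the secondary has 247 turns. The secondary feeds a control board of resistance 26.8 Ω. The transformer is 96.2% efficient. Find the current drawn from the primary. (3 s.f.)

I_p ≈ 0.181 A

V_s = 120 × 247/1251 = 23.693 V.
I_s = V_s/R = 23.693/26.8 = 0.88407 A.
P_out = V_s I_s = 23.693 × 0.88407 = 20.946 W.
P_in = P_out/η = 20.946/0.962 = 21.774 W.
I_p = P_in/V_p = 21.774/120 = 0.181 A.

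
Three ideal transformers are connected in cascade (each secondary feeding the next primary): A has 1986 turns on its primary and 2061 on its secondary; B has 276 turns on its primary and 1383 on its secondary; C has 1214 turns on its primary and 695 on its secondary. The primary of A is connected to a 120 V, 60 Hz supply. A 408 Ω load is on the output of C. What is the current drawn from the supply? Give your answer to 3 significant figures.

I_supply ≈ 2.61 A

After A: V = 120.00 × 2061/1986 = 124.53 V.
After B: V = 124.53 × 1383/276 = 624.01 V.
After C: V = 624.01 × 695/1214 = 357.24 V.
I_load = 357.24/408 = 0.87559 A, so P_out = 357.24 × 0.87559 = 312.79 W.
All ideal ⇒ P_in = P_out, so I_supply = 312.79/120 = 2.61 A.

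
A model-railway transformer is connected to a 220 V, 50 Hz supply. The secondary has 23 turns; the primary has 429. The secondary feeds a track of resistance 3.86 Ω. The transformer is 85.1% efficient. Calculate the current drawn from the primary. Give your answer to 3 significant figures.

I_p ≈ 0.193 A

V_s = 220 × 23/429 = 11.795 V.
I_s = V_s/R = 11.795/3.86 = 3.0557 A.
P_out = V_s I_s = 11.795 × 3.0557 = 36.041 W.
P_in = P_out/η = 36.041/0.851 = 42.352 W.
I_p = P_in/V_p = 42.352/220 = 0.193 A.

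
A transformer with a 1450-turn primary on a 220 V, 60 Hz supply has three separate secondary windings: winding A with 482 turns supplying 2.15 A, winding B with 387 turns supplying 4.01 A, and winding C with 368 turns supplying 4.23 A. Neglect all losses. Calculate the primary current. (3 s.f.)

V_A = 220 × 482/1450 = 73.131 V; V_B = 220 × 387/1450 = 58.717 V; V_C = 220 × 368/1450 = 55.834 V.
P_out = V_A I_A + V_B I_B + V_C I_C = 73.131×2.15 + 58.717×4.01 + 55.834×4.23 = 157.23 + 235.46 + 236.18 = 628.87 W.
Ideal ⇒ P_in = P_out, so I_p = P_out/V_p = 628.87/220 = 2.86 A.

I_p ≈ 2.86 A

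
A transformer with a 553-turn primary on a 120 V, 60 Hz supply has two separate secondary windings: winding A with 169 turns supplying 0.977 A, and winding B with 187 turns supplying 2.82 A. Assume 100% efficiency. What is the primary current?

I_p ≈ 1.25 A

V_A = 120 × 169/553 = 36.673 V; V_B = 120 × 187/553 = 40.579 V.
P_out = V_A I_A + V_B I_B = 36.673×0.977 + 40.579×2.82 = 35.829 + 114.43 = 150.26 W.
Ideal ⇒ P_in = P_out, so I_p = P_out/V_p = 150.26/120 = 1.25 A.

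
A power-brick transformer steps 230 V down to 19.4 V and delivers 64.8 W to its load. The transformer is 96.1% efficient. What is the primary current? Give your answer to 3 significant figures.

P_in = P_out/η = 64.8/0.961 = 67.430 W.
I_p = P_in/V_p = 67.430/230 = 0.293 A.

I_p ≈ 0.293 A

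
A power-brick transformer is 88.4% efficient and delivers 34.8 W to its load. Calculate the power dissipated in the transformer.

P_loss ≈ 4.57 W

P_in = P_out/η = 34.8/0.884 = 39.3665 W.
P_loss = P_in − P_out = 39.3665 − 34.8 = 4.57 W.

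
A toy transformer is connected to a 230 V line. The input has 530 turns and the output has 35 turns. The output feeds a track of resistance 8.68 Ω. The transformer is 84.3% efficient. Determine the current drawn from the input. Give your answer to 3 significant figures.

I_in ≈ 0.137 A

V_out = 230 × 35/530 = 15.189 V.
I_out = V_out/R = 15.189/8.68 = 1.7498 A.
P_out = V_out I_out = 15.189 × 1.7498 = 26.578 W.
P_in = P_out/η = 26.578/0.843 = 31.528 W.
I_in = P_in/V_in = 31.528/230 = 0.137 A.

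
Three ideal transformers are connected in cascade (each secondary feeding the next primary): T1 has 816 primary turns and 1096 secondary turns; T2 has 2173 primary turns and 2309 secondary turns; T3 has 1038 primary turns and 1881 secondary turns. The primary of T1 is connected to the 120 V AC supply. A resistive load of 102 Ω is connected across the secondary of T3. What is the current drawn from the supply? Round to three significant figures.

After T1: V = 120.00 × 1096/816 = 161.18 V.
After T2: V = 161.18 × 2309/2173 = 171.26 V.
After T3: V = 171.26 × 1881/1038 = 310.35 V.
I_load = 310.35/102 = 3.0427 A, so P_out = 310.35 × 3.0427 = 944.31 W.
All ideal ⇒ P_in = P_out, so I_supply = 944.31/120 = 7.87 A.

I_supply ≈ 7.87 A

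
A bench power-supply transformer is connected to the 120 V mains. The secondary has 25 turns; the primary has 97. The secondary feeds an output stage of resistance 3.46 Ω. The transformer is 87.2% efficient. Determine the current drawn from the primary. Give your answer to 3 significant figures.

V_s = 120 × 25/97 = 30.928 V.
I_s = V_s/R = 30.928/3.46 = 8.9387 A.
P_out = V_s I_s = 30.928 × 8.9387 = 276.45 W.
P_in = P_out/η = 276.45/0.872 = 317.03 W.
I_p = P_in/V_p = 317.03/120 = 2.64 A.

I_p ≈ 2.64 A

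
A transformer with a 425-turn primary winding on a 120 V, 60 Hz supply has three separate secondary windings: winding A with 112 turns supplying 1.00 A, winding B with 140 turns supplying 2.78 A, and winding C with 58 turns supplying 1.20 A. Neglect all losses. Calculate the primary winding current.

I_p ≈ 1.34 A

V_A = 120 × 112/425 = 31.624 V; V_B = 120 × 140/425 = 39.529 V; V_C = 120 × 58/425 = 16.376 V.
P_out = V_A I_A + V_B I_B + V_C I_C = 31.624×1.00 + 39.529×2.78 + 16.376×1.20 = 31.624 + 109.89 + 19.652 = 161.17 W.
Ideal ⇒ P_in = P_out, so I_p = P_out/V_p = 161.17/120 = 1.34 A.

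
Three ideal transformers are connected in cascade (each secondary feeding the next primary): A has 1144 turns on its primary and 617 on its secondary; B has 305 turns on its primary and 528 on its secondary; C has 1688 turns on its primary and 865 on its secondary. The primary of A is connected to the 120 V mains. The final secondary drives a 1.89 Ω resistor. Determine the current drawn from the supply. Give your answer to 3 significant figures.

I_supply ≈ 14.5 A

Secondary of A: V = 120.00 × 617/1144 = 64.720 V.
Secondary of B: V = 64.720 × 528/305 = 112.04 V.
Secondary of C: V = 112.04 × 865/1688 = 57.414 V.
I_load = 57.414/1.89 = 30.378 A, so P_out = 57.414 × 30.378 = 1744.1 W.
All ideal ⇒ P_in = P_out, so I_supply = 1744.1/120 = 14.5 A.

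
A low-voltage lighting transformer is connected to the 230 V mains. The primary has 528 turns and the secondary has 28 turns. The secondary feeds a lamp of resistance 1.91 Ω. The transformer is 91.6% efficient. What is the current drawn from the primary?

I_p ≈ 0.370 A

V_s = 230 × 28/528 = 12.197 V.
I_s = V_s/R = 12.197/1.91 = 6.3858 A.
P_out = V_s I_s = 12.197 × 6.3858 = 77.888 W.
P_in = P_out/η = 77.888/0.916 = 85.031 W.
I_p = P_in/V_p = 85.031/230 = 0.370 A.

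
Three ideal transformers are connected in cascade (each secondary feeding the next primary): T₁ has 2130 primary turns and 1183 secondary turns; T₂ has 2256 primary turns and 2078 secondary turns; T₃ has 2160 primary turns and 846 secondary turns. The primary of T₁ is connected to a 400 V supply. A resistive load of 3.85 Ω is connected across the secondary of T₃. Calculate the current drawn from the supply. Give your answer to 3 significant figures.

After T₁: V = 400.00 × 1183/2130 = 222.16 V.
After T₂: V = 222.16 × 2078/2256 = 204.63 V.
After T₃: V = 204.63 × 846/2160 = 80.147 V.
I_load = 80.147/3.85 = 20.817 A, so P_out = 80.147 × 20.817 = 1668.5 W.
All ideal ⇒ P_in = P_out, so I_supply = 1668.5/400 = 4.17 A.

I_supply ≈ 4.17 A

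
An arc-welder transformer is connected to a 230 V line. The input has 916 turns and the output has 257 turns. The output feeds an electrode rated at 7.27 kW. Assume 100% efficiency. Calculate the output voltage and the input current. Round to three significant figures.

V_out = V_in × N_out/N_in = 230 × 257/916 = 64.531 V.
I_out = P/V_out = 7270/64.531 = 112.66 A.
I_in = I_out × N_out/N_in = 112.66 × 257/916 = 31.6 A.

V_out ≈ 64.5 V, I_in ≈ 31.6 A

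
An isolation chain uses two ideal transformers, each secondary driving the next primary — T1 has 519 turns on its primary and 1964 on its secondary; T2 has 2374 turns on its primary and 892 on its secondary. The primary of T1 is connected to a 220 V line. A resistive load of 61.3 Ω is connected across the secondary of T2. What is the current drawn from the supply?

After T1: V = 220.00 × 1964/519 = 832.52 V.
After T2: V = 832.52 × 892/2374 = 312.81 V.
I_load = 312.81/61.3 = 5.1029 A, so P_out = 312.81 × 5.1029 = 1596.3 W.
All ideal ⇒ P_in = P_out, so I_supply = 1596.3/220 = 7.26 A.

I_supply ≈ 7.26 A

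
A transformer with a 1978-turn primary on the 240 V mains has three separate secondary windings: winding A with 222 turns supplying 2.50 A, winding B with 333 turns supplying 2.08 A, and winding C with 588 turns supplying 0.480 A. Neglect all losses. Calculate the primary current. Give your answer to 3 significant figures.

I_p ≈ 0.773 A

V_A = 240 × 222/1978 = 26.936 V; V_B = 240 × 333/1978 = 40.404 V; V_C = 240 × 588/1978 = 71.345 V.
P_out = V_A I_A + V_B I_B + V_C I_C = 26.936×2.50 + 40.404×2.08 + 71.345×0.480 = 67.341 + 84.041 + 34.246 = 185.63 W.
Ideal ⇒ P_in = P_out, so I_p = P_out/V_p = 185.63/240 = 0.773 A.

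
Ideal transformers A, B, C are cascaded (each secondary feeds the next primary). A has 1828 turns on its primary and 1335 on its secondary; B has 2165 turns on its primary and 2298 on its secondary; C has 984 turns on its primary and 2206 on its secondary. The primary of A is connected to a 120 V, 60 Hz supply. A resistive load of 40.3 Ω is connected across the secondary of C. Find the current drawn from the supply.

Secondary of A: V = 120.00 × 1335/1828 = 87.637 V.
Secondary of B: V = 87.637 × 2298/2165 = 93.020 V.
Secondary of C: V = 93.020 × 2206/984 = 208.54 V.
I_load = 208.54/40.3 = 5.1747 A, so P_out = 208.54 × 5.1747 = 1079.1 W.
All ideal ⇒ P_in = P_out, so I_supply = 1079.1/120 = 8.99 A.

I_supply ≈ 8.99 A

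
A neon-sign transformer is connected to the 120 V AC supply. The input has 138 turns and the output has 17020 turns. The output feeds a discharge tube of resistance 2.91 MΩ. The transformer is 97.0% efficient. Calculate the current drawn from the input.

V_out = 120 × 17020/138 = 14800 V.
I_out = V_out/R = 14800/(2.91×10^6) = 0.0050859 A.
P_out = V_out I_out = 14800 × 0.0050859 = 75.271 W.
P_in = P_out/η = 75.271/0.970 = 77.599 W.
I_in = P_in/V_in = 77.599/120 = 0.647 A.

I_in ≈ 0.647 A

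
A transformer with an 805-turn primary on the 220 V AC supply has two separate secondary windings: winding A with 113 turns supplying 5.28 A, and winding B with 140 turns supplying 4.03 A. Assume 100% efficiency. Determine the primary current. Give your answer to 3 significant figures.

V_A = 220 × 113/805 = 30.882 V; V_B = 220 × 140/805 = 38.261 V.
P_out = V_A I_A + V_B I_B = 30.882×5.28 + 38.261×4.03 = 163.06 + 154.19 = 317.25 W.
Ideal ⇒ P_in = P_out, so I_p = P_out/V_p = 317.25/220 = 1.44 A.

I_p ≈ 1.44 A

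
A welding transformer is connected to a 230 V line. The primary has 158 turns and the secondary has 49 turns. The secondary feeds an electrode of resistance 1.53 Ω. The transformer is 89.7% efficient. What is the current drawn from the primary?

V_s = 230 × 49/158 = 71.329 V.
I_s = V_s/R = 71.329/1.53 = 46.620 A.
P_out = V_s I_s = 71.329 × 46.620 = 3325.4 W.
P_in = P_out/η = 3325.4/0.897 = 3707.2 W.
I_p = P_in/V_p = 3707.2/230 = 16.1 A.

I_p ≈ 16.1 A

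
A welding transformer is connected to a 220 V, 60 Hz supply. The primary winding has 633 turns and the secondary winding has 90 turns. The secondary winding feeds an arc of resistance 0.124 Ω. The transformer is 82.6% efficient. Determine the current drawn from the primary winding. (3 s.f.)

I_p ≈ 43.4 A

V_s = 220 × 90/633 = 31.280 V.
I_s = V_s/R = 31.280/0.124 = 252.26 A.
P_out = V_s I_s = 31.280 × 252.26 = 7890.4 W.
P_in = P_out/η = 7890.4/0.826 = 9552.6 W.
I_p = P_in/V_p = 9552.6/220 = 43.4 A.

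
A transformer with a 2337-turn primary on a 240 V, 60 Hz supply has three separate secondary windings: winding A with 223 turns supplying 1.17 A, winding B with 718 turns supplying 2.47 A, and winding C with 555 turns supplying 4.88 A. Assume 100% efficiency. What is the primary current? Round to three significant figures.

V_A = 240 × 223/2337 = 22.901 V; V_B = 240 × 718/2337 = 73.736 V; V_C = 240 × 555/2337 = 56.996 V.
P_out = V_A I_A + V_B I_B + V_C I_C = 22.901×1.17 + 73.736×2.47 + 56.996×4.88 = 26.794 + 182.13 + 278.14 = 487.06 W.
Ideal ⇒ P_in = P_out, so I_p = P_out/V_p = 487.06/240 = 2.03 A.

I_p ≈ 2.03 A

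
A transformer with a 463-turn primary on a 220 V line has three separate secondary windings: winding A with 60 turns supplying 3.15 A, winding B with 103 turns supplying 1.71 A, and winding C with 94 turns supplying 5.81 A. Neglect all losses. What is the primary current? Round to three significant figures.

I_p ≈ 1.97 A

V_A = 220 × 60/463 = 28.510 V; V_B = 220 × 103/463 = 48.942 V; V_C = 220 × 94/463 = 44.665 V.
P_out = V_A I_A + V_B I_B + V_C I_C = 28.510×3.15 + 48.942×1.71 + 44.665×5.81 = 89.806 + 83.690 + 259.50 = 433.00 W.
Ideal ⇒ P_in = P_out, so I_p = P_out/V_p = 433.00/220 = 1.97 A.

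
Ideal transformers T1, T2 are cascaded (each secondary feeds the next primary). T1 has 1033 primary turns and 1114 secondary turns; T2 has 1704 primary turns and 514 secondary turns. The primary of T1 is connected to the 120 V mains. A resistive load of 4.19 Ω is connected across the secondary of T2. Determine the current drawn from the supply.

I_supply ≈ 3.03 A

Secondary of T1: V = 120.00 × 1114/1033 = 129.41 V.
Secondary of T2: V = 129.41 × 514/1704 = 39.035 V.
I_load = 39.035/4.19 = 9.3163 A, so P_out = 39.035 × 9.3163 = 363.67 W.
All ideal ⇒ P_in = P_out, so I_supply = 363.67/120 = 3.03 A.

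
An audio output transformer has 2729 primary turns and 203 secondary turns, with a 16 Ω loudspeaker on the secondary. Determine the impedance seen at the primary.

Z_p = (N_p/N_s)² × Z_s = (2729/203)² × 16 = 2890 Ω.

Z_p ≈ 2890 Ω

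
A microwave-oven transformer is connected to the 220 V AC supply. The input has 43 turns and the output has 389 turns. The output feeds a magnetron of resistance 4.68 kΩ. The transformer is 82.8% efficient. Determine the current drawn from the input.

V_out = 220 × 389/43 = 1990.2 V.
I_out = V_out/R = 1990.2/4680 = 0.42526 A.
P_out = V_out I_out = 1990.2 × 0.42526 = 846.37 W.
P_in = P_out/η = 846.37/0.828 = 1022.2 W.
I_in = P_in/V_in = 1022.2/220 = 4.65 A.

I_in ≈ 4.65 A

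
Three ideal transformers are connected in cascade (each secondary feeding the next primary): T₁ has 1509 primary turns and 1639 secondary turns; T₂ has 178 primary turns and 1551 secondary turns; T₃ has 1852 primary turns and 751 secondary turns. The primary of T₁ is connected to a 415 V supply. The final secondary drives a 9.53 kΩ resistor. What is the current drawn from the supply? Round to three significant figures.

I_supply ≈ 0.641 A

Secondary of T₁: V = 415.00 × 1639/1509 = 450.75 V.
Secondary of T₂: V = 450.75 × 1551/178 = 3927.6 V.
Secondary of T₃: V = 3927.6 × 751/1852 = 1592.7 V.
I_load = 1592.7/9530 = 0.16712 A, so P_out = 1592.7 × 0.16712 = 266.17 W.
All ideal ⇒ P_in = P_out, so I_supply = 266.17/415 = 0.641 A.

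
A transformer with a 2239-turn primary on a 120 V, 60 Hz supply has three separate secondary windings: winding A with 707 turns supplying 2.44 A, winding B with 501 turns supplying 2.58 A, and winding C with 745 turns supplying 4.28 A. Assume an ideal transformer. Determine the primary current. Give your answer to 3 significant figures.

I_p ≈ 2.77 A

V_A = 120 × 707/2239 = 37.892 V; V_B = 120 × 501/2239 = 26.851 V; V_C = 120 × 745/2239 = 39.929 V.
P_out = V_A I_A + V_B I_B + V_C I_C = 37.892×2.44 + 26.851×2.58 + 39.929×4.28 = 92.456 + 69.276 + 170.89 = 332.63 W.
Ideal ⇒ P_in = P_out, so I_p = P_out/V_p = 332.63/120 = 2.77 A.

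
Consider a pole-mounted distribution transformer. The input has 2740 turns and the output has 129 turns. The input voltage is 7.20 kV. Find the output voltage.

V_out ≈ 339 V

V_out/V_in = N_out/N_in, so V_out = 7200 × 129/2740 = 339 V.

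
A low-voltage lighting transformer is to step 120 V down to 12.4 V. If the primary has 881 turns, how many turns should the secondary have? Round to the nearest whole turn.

N_s/N_p = V_s/V_p, so N_s = 881 × 12.4/120 = 91.0 ≈ 91 turns.

N_s = 91 turns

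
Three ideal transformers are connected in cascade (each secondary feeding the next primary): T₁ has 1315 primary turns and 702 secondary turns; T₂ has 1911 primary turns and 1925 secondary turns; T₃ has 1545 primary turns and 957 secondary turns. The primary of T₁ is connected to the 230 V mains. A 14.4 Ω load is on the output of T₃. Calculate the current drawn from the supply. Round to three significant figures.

After T₁: V = 230.00 × 702/1315 = 122.78 V.
After T₂: V = 122.78 × 1925/1911 = 123.68 V.
After T₃: V = 123.68 × 957/1545 = 76.611 V.
I_load = 76.611/14.4 = 5.3202 A, so P_out = 76.611 × 5.3202 = 407.59 W.
All ideal ⇒ P_in = P_out, so I_supply = 407.59/230 = 1.77 A.

I_supply ≈ 1.77 A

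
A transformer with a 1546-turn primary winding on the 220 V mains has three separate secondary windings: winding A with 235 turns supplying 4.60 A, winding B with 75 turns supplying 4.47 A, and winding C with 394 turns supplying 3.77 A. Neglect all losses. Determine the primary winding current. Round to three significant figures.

I_p ≈ 1.88 A

V_A = 220 × 235/1546 = 33.441 V; V_B = 220 × 75/1546 = 10.673 V; V_C = 220 × 394/1546 = 56.067 V.
P_out = V_A I_A + V_B I_B + V_C I_C = 33.441×4.60 + 10.673×4.47 + 56.067×3.77 = 153.83 + 47.707 + 211.37 = 412.91 W.
Ideal ⇒ P_in = P_out, so I_p = P_out/V_p = 412.91/220 = 1.88 A.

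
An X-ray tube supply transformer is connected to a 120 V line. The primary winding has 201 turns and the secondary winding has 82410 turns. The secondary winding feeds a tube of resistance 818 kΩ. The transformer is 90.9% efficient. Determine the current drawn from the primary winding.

V_s = 120 × 82410/201 = 49200 V.
I_s = V_s/R = 49200/818000 = 0.060147 A.
P_out = V_s I_s = 49200 × 0.060147 = 2959.2 W.
P_in = P_out/η = 2959.2/0.909 = 3255.5 W.
I_p = P_in/V_p = 3255.5/120 = 27.1 A.

I_p ≈ 27.1 A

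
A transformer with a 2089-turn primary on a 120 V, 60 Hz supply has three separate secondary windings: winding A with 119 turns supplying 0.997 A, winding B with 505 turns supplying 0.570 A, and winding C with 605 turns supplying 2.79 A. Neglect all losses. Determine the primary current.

V_A = 120 × 119/2089 = 6.8358 V; V_B = 120 × 505/2089 = 29.009 V; V_C = 120 × 605/2089 = 34.753 V.
P_out = V_A I_A + V_B I_B + V_C I_C = 6.8358×0.997 + 29.009×0.570 + 34.753×2.79 = 6.8153 + 16.535 + 96.962 = 120.31 W.
Ideal ⇒ P_in = P_out, so I_p = P_out/V_p = 120.31/120 = 1.00 A.

I_p ≈ 1.00 A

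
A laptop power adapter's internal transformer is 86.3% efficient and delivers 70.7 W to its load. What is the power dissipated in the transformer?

P_in = P_out/η = 70.7/0.863 = 81.9235 W.
P_loss = P_in − P_out = 81.9235 − 70.7 = 11.2 W.

P_loss ≈ 11.2 W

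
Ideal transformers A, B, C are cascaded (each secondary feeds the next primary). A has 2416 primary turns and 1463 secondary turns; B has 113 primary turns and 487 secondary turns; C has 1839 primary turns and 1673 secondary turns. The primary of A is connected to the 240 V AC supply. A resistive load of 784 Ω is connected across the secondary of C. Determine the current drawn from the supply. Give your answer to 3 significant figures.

I_supply ≈ 1.73 A

Secondary of A: V = 240.00 × 1463/2416 = 145.33 V.
Secondary of B: V = 145.33 × 487/113 = 626.34 V.
Secondary of C: V = 626.34 × 1673/1839 = 569.80 V.
I_load = 569.80/784 = 0.72679 A, so P_out = 569.80 × 0.72679 = 414.12 W.
All ideal ⇒ P_in = P_out, so I_supply = 414.12/240 = 1.73 A.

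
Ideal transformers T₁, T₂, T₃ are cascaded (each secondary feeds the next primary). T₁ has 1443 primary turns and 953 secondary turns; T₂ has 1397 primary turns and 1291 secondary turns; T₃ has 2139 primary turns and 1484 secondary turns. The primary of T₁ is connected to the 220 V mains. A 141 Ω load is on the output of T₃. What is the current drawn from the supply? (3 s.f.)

I_supply ≈ 0.280 A

Secondary of T₁: V = 220.00 × 953/1443 = 145.29 V.
Secondary of T₂: V = 145.29 × 1291/1397 = 134.27 V.
Secondary of T₃: V = 134.27 × 1484/2139 = 93.154 V.
I_load = 93.154/141 = 0.66067 A, so P_out = 93.154 × 0.66067 = 61.544 W.
All ideal ⇒ P_in = P_out, so I_supply = 61.544/220 = 0.280 A.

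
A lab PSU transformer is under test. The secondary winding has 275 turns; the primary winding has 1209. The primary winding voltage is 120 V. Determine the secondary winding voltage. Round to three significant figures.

V_s ≈ 27.3 V

V_s/V_p = N_s/N_p, so V_s = 120 × 275/1209 = 27.3 V.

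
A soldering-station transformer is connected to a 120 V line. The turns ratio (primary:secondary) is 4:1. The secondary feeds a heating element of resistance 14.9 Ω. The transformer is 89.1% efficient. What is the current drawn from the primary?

V_s = 120 × 1/4 = 30.000 V.
I_s = V_s/R = 30.000/14.9 = 2.0134 A.
P_out = V_s I_s = 30.000 × 2.0134 = 60.403 W.
P_in = P_out/η = 60.403/0.891 = 67.792 W.
I_p = P_in/V_p = 67.792/120 = 0.565 A.

I_p ≈ 0.565 A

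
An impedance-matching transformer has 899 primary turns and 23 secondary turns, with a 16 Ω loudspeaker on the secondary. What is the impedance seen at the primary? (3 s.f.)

Z_p ≈ 24400 Ω

Z_p = (N_p/N_s)² × Z_s = (899/23)² × 16 = 24400 Ω.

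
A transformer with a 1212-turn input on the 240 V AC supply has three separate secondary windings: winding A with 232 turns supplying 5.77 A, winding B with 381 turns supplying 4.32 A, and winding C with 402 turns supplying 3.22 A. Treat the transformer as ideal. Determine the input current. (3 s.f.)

V_A = 240 × 232/1212 = 45.941 V; V_B = 240 × 381/1212 = 75.446 V; V_C = 240 × 402/1212 = 79.604 V.
P_out = V_A I_A + V_B I_B + V_C I_C = 45.941×5.77 + 75.446×4.32 + 79.604×3.22 = 265.08 + 325.92 + 256.32 = 847.33 W.
Ideal ⇒ P_in = P_out, so I_in = P_out/V_in = 847.33/240 = 3.53 A.

I_in ≈ 3.53 A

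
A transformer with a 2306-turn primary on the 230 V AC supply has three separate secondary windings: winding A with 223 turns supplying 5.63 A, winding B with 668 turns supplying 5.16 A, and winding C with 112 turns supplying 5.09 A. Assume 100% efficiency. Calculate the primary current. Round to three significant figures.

V_A = 230 × 223/2306 = 22.242 V; V_B = 230 × 668/2306 = 66.626 V; V_C = 230 × 112/2306 = 11.171 V.
P_out = V_A I_A + V_B I_B + V_C I_C = 22.242×5.63 + 66.626×5.16 + 11.171×5.09 = 125.22 + 343.79 + 56.860 = 525.87 W.
Ideal ⇒ P_in = P_out, so I_p = P_out/V_p = 525.87/230 = 2.29 A.

I_p ≈ 2.29 A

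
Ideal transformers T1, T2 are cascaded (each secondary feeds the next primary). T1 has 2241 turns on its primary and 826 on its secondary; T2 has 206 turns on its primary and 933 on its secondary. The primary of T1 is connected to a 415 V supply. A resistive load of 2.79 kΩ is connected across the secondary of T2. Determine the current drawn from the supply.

Secondary of T1: V = 415.00 × 826/2241 = 152.96 V.
Secondary of T2: V = 152.96 × 933/206 = 692.79 V.
I_load = 692.79/2790 = 0.24831 A, so P_out = 692.79 × 0.24831 = 172.03 W.
All ideal ⇒ P_in = P_out, so I_supply = 172.03/415 = 0.415 A.

I_supply ≈ 0.415 A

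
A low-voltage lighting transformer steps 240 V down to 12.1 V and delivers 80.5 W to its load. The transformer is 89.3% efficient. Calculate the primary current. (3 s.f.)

P_in = P_out/η = 80.5/0.893 = 90.146 W.
I_p = P_in/V_p = 90.146/240 = 0.376 A.

I_p ≈ 0.376 A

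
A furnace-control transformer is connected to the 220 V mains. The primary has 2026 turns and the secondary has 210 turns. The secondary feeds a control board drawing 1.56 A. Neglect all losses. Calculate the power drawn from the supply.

I_p = I_s × N_s/N_p = 1.56 × 210/2026 = 0.16170 A.
P = V_p I_p = 220 × 0.16170 = 35.6 W.

P ≈ 35.6 W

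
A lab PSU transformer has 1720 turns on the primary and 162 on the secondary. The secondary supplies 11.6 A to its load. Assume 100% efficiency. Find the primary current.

For an ideal transformer I_p/I_s = N_s/N_p, so I_p = 11.6 × 162/1720 = 1.09 A.

I_p ≈ 1.09 A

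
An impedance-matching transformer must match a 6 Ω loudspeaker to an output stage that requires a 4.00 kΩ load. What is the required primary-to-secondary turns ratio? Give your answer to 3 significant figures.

Z_p/Z_s = (N_p/N_s)², so N_p/N_s = √(4000/6) = √667 = 25.8.

N_p/N_s ≈ 25.8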